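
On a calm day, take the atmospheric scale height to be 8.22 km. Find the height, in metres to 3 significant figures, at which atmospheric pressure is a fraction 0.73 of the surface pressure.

z ≈ 2590 m

Set P/P₀ = exp(−z/H) = 0.73, so z = −H ln(0.73).
−ln(0.73) = 0.31471; z = 8220.0 × 0.31471 = 2586.9 m.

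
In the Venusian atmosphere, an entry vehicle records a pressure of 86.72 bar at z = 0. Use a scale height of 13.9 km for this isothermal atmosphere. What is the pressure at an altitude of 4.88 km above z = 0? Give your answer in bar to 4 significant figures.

P ≈ 61.04 bar

Barometric formula: P = P₀ exp(−z/H).
z/H = 4880.0/13900 = 0.35108; exp(−0.35108) = 0.70393.
P = 86.72 × 0.70393 = 61.045 bar.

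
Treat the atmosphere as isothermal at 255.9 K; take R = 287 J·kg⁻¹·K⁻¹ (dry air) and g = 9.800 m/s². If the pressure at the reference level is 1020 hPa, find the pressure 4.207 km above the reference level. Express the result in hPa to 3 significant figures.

Scale height: H = RT/g = 287 × 255.9 / 9.800 = 7494.2 m.
Barometric formula: P = P₀ exp(−z/H).
z/H = 4207.0/7494.2 = 0.56137; exp(−0.56137) = 0.57043.
P = 1020 × 0.57043 = 581.84 hPa.

P ≈ 582 hPa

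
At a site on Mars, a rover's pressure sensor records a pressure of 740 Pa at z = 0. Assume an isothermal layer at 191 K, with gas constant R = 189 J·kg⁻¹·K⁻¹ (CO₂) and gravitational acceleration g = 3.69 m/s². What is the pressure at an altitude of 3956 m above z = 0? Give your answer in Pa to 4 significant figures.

Scale height: H = RT/g = 189 × 191 / 3.69 = 9782.9 m.
Barometric formula: P = P₀ exp(−z/H).
z/H = 3956.0/9782.9 = 0.40438; exp(−0.40438) = 0.66739.
P = 740 × 0.66739 = 493.87 Pa.

P ≈ 493.9 Pa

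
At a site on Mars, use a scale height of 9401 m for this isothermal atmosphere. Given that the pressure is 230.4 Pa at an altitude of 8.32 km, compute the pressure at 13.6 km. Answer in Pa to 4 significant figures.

Between two levels, P₂ = P₁ exp(−Δz/H) with Δz = z₂ − z₁.
Δz = 13600 − 8320.0 = 5280.0 m; Δz/H = 5280.0/9401.0 = 0.56164.
P₂ = 230.4 × exp(−0.56164) = 230.4 × 0.57027 = 131.39 Pa.

P ≈ 131.4 Pa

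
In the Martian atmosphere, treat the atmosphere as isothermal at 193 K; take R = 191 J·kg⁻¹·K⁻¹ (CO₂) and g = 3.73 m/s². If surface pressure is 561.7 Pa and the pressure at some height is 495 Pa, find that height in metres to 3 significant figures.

Scale height: H = RT/g = 191 × 193 / 3.73 = 9882.8 m.
Invert the barometric formula: z = H ln(P₀/P).
P₀/P = 561.7/495 = 1.1347; ln(1.1347) = 0.12637.
z = 9882.8 × 0.12637 = 1248.9 m.

z ≈ 1250 m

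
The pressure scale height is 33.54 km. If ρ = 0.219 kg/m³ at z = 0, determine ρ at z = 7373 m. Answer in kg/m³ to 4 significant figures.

In an isothermal atmosphere, density decays like pressure: ρ = ρ₀ exp(−z/H).
z/H = 7373.0/33540 = 0.21983; exp(−0.21983) = 0.80266.
ρ = 0.219 × 0.80266 = 0.17578 kg/m³.

ρ ≈ 0.1758 kg/m³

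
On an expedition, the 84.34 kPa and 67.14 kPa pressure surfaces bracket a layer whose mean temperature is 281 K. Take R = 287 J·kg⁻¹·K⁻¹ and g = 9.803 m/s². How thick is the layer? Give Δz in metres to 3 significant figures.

Δz ≈ 1880 m

Hypsometric equation: Δz = (R T̄/g) ln(P₁/P₂).
R T̄/g = 287 × 281 / 9.803 = 8226.8 m.
ln(84.34/67.14) = ln(1.2562) = 0.22809.
Δz = 8226.8 × 0.22809 = 1876.5 m.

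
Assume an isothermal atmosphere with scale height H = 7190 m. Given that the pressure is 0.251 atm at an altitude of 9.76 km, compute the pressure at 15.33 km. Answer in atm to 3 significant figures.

P ≈ 0.116 atm

Between two levels, P₂ = P₁ exp(−Δz/H) with Δz = z₂ − z₁.
Δz = 15330 − 9760.0 = 5570.0 m; Δz/H = 5570.0/7190.0 = 0.77469.
P₂ = 0.251 × exp(−0.77469) = 0.251 × 0.46085 = 0.11567 atm.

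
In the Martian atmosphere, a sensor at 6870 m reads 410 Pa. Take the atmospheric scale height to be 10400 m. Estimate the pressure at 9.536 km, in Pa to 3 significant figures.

P ≈ 317 Pa

Between two levels, P₂ = P₁ exp(−Δz/H) with Δz = z₂ − z₁.
Δz = 9536.0 − 6870.0 = 2666.0 m; Δz/H = 2666.0/10400 = 0.25635.
P₂ = 410 × exp(−0.25635) = 410 × 0.77387 = 317.29 Pa.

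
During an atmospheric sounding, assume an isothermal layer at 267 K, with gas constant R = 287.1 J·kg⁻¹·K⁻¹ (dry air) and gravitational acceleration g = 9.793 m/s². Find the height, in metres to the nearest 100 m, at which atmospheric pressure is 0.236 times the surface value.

z ≈ 11300 m

Scale height: H = RT/g = 287.1 × 267 / 9.793 = 7827.6 m.
Set P/P₀ = exp(−z/H) = 0.236, so z = −H ln(0.236).
−ln(0.236) = 1.4439; z = 7827.6 × 1.4439 = 11302 m.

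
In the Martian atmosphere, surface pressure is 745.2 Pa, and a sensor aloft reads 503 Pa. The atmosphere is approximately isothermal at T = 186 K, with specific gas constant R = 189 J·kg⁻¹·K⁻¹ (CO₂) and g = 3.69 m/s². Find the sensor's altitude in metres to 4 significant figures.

z ≈ 3745 m

Scale height: H = RT/g = 189 × 186 / 3.69 = 9526.8 m.
Invert the barometric formula: z = H ln(P₀/P).
P₀/P = 745.2/503 = 1.4815; ln(1.4815) = 0.39306.
z = 9526.8 × 0.39306 = 3744.6 m.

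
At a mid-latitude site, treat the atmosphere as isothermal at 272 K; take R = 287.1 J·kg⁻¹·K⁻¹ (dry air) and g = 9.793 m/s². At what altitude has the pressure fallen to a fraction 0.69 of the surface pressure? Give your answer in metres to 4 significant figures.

z ≈ 2959 m

Scale height: H = RT/g = 287.1 × 272 / 9.793 = 7974.2 m.
Set P/P₀ = exp(−z/H) = 0.69, so z = −H ln(0.69).
−ln(0.69) = 0.37106; z = 7974.2 × 0.37106 = 2958.9 m.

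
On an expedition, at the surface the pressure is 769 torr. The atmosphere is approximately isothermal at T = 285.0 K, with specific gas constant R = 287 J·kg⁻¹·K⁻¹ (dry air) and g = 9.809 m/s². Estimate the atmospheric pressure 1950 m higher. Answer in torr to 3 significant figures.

Scale height: H = RT/g = 287 × 285.0 / 9.809 = 8338.8 m.
Barometric formula: P = P₀ exp(−z/H).
z/H = 1950.0/8338.8 = 0.23385; exp(−0.23385) = 0.79148.
P = 769 × 0.79148 = 608.65 torr.

P ≈ 609 torr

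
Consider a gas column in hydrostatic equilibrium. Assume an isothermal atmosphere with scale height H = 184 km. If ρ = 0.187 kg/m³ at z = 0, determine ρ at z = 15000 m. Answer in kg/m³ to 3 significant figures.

In an isothermal atmosphere, density decays like pressure: ρ = ρ₀ exp(−z/H).
z/H = 15000/184000 = 0.081522; exp(−0.081522) = 0.92171.
ρ = 0.187 × 0.92171 = 0.17236 kg/m³.

ρ ≈ 0.172 kg/m³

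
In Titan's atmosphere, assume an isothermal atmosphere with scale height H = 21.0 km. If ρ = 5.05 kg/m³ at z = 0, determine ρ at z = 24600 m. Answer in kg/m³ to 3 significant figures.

ρ ≈ 1.57 kg/m³

In an isothermal atmosphere, density decays like pressure: ρ = ρ₀ exp(−z/H).
z/H = 24600/21000 = 1.1714; exp(−1.1714) = 0.30993.
ρ = 5.05 × 0.30993 = 1.5651 kg/m³.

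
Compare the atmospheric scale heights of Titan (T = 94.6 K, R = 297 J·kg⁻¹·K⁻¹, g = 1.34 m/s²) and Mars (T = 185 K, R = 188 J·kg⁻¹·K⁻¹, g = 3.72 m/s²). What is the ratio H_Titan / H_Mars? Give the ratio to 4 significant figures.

H = RT/g for each body.
H_Titan = 297 × 94.6 / 1.34 = 20967 m.
H_Mars = 188 × 185 / 3.72 = 9349.5 m.
H_Titan/H_Mars = 20967/9349.5 = 2.2426.

H_Titan/H_Mars ≈ 2.243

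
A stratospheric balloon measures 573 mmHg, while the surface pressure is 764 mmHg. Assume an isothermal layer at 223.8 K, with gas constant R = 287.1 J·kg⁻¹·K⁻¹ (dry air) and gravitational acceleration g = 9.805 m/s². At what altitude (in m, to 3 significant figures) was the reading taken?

z ≈ 1890 m

Scale height: H = RT/g = 287.1 × 223.8 / 9.805 = 6553.1 m.
Invert the barometric formula: z = H ln(P₀/P).
P₀/P = 764/573 = 1.3333; ln(1.3333) = 0.28766.
z = 6553.1 × 0.28766 = 1885.1 m.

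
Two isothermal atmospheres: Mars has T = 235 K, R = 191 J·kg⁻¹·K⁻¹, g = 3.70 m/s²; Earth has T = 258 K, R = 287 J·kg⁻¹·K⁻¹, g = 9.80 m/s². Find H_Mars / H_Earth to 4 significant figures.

H = RT/g for each body.
H_Mars = 191 × 235 / 3.70 = 12131 m.
H_Earth = 287 × 258 / 9.80 = 7555.7 m.
H_Mars/H_Earth = 12131/7555.7 = 1.6055.

H_Mars/H_Earth ≈ 1.606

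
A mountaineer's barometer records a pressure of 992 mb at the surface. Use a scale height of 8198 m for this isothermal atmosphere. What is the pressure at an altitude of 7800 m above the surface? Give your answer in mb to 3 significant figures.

P ≈ 383 mb

Barometric formula: P = P₀ exp(−z/H).
z/H = 7800.0/8198.0 = 0.95145; exp(−0.95145) = 0.38618.
P = 992 × 0.38618 = 383.09 mb.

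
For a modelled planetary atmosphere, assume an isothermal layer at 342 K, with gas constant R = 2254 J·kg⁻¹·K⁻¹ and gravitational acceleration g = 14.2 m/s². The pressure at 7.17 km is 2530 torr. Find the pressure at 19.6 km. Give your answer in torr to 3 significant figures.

Scale height: H = RT/g = 2254 × 342 / 14.2 = 54286 m.
Between two levels, P₂ = P₁ exp(−Δz/H) with Δz = z₂ − z₁.
Δz = 19600 − 7170.0 = 12430 m; Δz/H = 12430/54286 = 0.22897.
P₂ = 2530 × exp(−0.22897) = 2530 × 0.79535 = 2012.2 torr.

P ≈ 2010 torr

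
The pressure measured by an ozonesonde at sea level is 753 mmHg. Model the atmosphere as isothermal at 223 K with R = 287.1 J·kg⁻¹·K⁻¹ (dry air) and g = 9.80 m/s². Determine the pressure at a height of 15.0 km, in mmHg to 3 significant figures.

Scale height: H = RT/g = 287.1 × 223 / 9.80 = 6533.0 m.
Barometric formula: P = P₀ exp(−z/H).
z/H = 15000/6533.0 = 2.2960; exp(−2.2960) = 0.10066.
P = 753 × 0.10066 = 75.797 mmHg.

P ≈ 75.8 mmHg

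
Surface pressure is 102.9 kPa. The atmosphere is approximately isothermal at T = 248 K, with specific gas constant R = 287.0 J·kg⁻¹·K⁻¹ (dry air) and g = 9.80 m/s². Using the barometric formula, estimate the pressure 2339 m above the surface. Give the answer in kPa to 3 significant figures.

P ≈ 74.6 kPa

Scale height: H = RT/g = 287.0 × 248 / 9.80 = 7262.9 m.
Barometric formula: P = P₀ exp(−z/H).
z/H = 2339.0/7262.9 = 0.32205; exp(−0.32205) = 0.72466.
P = 102.9 × 0.72466 = 74.568 kPa.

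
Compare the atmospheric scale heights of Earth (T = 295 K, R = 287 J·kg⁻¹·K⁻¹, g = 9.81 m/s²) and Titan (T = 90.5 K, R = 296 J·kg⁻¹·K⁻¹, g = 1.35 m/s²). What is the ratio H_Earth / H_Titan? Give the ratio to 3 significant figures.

H_Earth/H_Titan ≈ 0.435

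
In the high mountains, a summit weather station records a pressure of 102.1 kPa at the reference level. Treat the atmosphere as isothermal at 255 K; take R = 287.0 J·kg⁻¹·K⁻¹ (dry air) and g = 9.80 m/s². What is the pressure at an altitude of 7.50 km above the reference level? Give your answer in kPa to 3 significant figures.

P ≈ 37.4 kPa

Scale height: H = RT/g = 287.0 × 255 / 9.80 = 7467.9 m.
Barometric formula: P = P₀ exp(−z/H).
z/H = 7500.0/7467.9 = 1.0043; exp(−1.0043) = 0.36630.
P = 102.1 × 0.36630 = 37.399 kPa.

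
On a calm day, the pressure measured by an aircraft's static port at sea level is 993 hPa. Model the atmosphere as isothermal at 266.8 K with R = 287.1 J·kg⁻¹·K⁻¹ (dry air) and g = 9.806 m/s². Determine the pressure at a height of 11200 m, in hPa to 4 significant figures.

P ≈ 236.7 hPa

Scale height: H = RT/g = 287.1 × 266.8 / 9.806 = 7811.4 m.
Barometric formula: P = P₀ exp(−z/H).
z/H = 11200/7811.4 = 1.4338; exp(−1.4338) = 0.23840.
P = 993 × 0.23840 = 236.73 hPa.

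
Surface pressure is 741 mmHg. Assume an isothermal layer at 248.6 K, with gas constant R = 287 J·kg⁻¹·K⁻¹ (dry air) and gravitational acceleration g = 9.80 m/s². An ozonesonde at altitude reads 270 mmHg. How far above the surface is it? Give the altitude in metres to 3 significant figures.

z ≈ 7350 m

Scale height: H = RT/g = 287 × 248.6 / 9.80 = 7280.4 m.
Invert the barometric formula: z = H ln(P₀/P).
P₀/P = 741/270 = 2.7444; ln(2.7444) = 1.0096.
z = 7280.4 × 1.0096 = 7350.3 m.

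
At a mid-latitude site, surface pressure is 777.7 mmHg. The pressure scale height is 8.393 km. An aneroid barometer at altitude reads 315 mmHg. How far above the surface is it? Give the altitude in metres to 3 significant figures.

Invert the barometric formula: z = H ln(P₀/P).
P₀/P = 777.7/315 = 2.4689; ln(2.4689) = 0.90377.
z = 8393.0 × 0.90377 = 7585.3 m.

z ≈ 7590 m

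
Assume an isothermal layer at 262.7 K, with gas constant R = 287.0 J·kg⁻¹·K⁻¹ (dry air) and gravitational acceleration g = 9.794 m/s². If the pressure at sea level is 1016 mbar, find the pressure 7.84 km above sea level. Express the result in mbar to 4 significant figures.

Scale height: H = RT/g = 287.0 × 262.7 / 9.794 = 7698.1 m.
Barometric formula: P = P₀ exp(−z/H).
z/H = 7840.0/7698.1 = 1.0184; exp(−1.0184) = 0.36117.
P = 1016 × 0.36117 = 366.95 mbar.

P ≈ 366.9 mbar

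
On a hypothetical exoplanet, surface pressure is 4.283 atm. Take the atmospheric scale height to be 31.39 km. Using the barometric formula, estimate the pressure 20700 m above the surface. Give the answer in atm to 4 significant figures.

P ≈ 2.215 atm

Barometric formula: P = P₀ exp(−z/H).
z/H = 20700/31390 = 0.65945; exp(−0.65945) = 0.51714.
P = 4.283 × 0.51714 = 2.2149 atm.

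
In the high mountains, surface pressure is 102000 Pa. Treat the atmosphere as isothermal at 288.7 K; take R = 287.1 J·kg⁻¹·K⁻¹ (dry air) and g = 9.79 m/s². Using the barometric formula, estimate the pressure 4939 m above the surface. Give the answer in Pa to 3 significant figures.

Scale height: H = RT/g = 287.1 × 288.7 / 9.79 = 8466.4 m.
Barometric formula: P = P₀ exp(−z/H).
z/H = 4939.0/8466.4 = 0.58336; exp(−0.58336) = 0.55802.
P = 102000 × 0.55802 = 56918 Pa.

P ≈ 56900 Pa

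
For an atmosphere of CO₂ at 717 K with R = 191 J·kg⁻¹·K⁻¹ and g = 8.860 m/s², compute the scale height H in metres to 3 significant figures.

H ≈ 15500 m

The scale height of an isothermal atmosphere is H = RT/g.
H = 191 × 717 / 8.860 = 136950/8.860 = 15457 m.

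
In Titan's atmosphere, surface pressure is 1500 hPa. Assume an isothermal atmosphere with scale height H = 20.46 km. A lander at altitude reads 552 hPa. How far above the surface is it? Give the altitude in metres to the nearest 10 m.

Invert the barometric formula: z = H ln(P₀/P).
P₀/P = 1500/552 = 2.7174; ln(2.7174) = 0.99968.
z = 20460 × 0.99968 = 20453 m.

z ≈ 20450 m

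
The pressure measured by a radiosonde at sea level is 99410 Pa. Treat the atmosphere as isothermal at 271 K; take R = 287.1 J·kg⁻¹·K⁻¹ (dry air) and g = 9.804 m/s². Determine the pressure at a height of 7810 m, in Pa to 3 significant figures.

Scale height: H = RT/g = 287.1 × 271 / 9.804 = 7936.0 m.
Barometric formula: P = P₀ exp(−z/H).
z/H = 7810.0/7936.0 = 0.98412; exp(−0.98412) = 0.37377.
P = 99410 × 0.37377 = 37156 Pa.

P ≈ 37200 Pa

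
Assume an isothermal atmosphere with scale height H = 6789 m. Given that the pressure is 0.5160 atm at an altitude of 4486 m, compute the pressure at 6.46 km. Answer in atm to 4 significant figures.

Between two levels, P₂ = P₁ exp(−Δz/H) with Δz = z₂ − z₁.
Δz = 6460.0 − 4486.0 = 1974.0 m; Δz/H = 1974.0/6789.0 = 0.29076.
P₂ = 0.5160 × exp(−0.29076) = 0.5160 × 0.74770 = 0.38581 atm.

P ≈ 0.3858 atm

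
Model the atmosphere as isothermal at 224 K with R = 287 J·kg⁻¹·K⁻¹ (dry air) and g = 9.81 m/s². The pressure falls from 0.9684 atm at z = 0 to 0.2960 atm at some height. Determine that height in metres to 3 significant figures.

z ≈ 7770 m

Scale height: H = RT/g = 287 × 224 / 9.81 = 6553.3 m.
Invert the barometric formula: z = H ln(P₀/P).
P₀/P = 0.9684/0.2960 = 3.2716; ln(3.2716) = 1.1853.
z = 6553.3 × 1.1853 = 7767.6 m.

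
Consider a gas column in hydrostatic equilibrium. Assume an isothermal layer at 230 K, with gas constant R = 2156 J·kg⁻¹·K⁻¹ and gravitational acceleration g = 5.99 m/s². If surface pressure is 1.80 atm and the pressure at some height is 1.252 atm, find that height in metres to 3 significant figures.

z ≈ 30100 m

Scale height: H = RT/g = 2156 × 230 / 5.99 = 82785 m.
Invert the barometric formula: z = H ln(P₀/P).
P₀/P = 1.80/1.252 = 1.4377; ln(1.4377) = 0.36304.
z = 82785 × 0.36304 = 30054 m.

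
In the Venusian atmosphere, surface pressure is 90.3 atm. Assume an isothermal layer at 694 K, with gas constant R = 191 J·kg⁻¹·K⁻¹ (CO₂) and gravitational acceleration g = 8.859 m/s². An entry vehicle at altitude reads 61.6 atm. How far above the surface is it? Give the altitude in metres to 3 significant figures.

z ≈ 5720 m

Scale height: H = RT/g = 191 × 694 / 8.859 = 14963 m.
Invert the barometric formula: z = H ln(P₀/P).
P₀/P = 90.3/61.6 = 1.4659; ln(1.4659) = 0.38247.
z = 14963 × 0.38247 = 5722.9 m.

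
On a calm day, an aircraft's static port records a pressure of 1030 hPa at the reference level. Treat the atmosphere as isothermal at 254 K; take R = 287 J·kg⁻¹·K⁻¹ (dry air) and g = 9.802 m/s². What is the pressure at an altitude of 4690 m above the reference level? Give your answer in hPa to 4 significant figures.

Scale height: H = RT/g = 287 × 254 / 9.802 = 7437.1 m.
Barometric formula: P = P₀ exp(−z/H).
z/H = 4690.0/7437.1 = 0.63062; exp(−0.63062) = 0.53226.
P = 1030 × 0.53226 = 548.23 hPa.

P ≈ 548.2 hPa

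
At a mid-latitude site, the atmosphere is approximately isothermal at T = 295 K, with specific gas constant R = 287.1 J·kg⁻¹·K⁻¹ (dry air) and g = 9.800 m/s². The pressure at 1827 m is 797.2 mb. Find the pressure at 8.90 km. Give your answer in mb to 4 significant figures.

Scale height: H = RT/g = 287.1 × 295 / 9.800 = 8642.3 m.
Between two levels, P₂ = P₁ exp(−Δz/H) with Δz = z₂ − z₁.
Δz = 8900.0 − 1827.0 = 7073.0 m; Δz/H = 7073.0/8642.3 = 0.81842.
P₂ = 797.2 × exp(−0.81842) = 797.2 × 0.44113 = 351.67 mb.

P ≈ 351.7 mb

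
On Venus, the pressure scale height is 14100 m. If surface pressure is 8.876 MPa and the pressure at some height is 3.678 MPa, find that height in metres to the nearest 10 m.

Invert the barometric formula: z = H ln(P₀/P).
P₀/P = 8.876/3.678 = 2.4133; ln(2.4133) = 0.88100.
z = 14100 × 0.88100 = 12422 m.

z ≈ 12420 m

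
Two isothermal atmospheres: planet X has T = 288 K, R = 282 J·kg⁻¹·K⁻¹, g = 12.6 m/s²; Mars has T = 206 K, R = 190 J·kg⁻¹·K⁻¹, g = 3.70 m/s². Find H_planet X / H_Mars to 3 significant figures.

H_planet X/H_Mars ≈ 0.609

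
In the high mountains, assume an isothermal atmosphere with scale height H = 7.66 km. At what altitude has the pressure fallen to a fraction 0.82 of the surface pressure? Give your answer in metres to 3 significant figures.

Set P/P₀ = exp(−z/H) = 0.82, so z = −H ln(0.82).
−ln(0.82) = 0.19845; z = 7660.0 × 0.19845 = 1520.1 m.

z ≈ 1520 m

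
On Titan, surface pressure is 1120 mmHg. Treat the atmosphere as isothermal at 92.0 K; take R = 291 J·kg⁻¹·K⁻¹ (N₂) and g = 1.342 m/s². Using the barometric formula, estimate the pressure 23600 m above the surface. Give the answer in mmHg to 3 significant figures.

P ≈ 343 mmHg

Scale height: H = RT/g = 291 × 92.0 / 1.342 = 19949 m.
Barometric formula: P = P₀ exp(−z/H).
z/H = 23600/19949 = 1.1830; exp(−1.1830) = 0.30636.
P = 1120 × 0.30636 = 343.12 mmHg.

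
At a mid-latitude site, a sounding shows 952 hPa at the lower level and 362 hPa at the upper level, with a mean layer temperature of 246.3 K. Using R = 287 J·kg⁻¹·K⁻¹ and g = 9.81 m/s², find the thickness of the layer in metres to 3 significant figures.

Hypsometric equation: Δz = (R T̄/g) ln(P₁/P₂).
R T̄/g = 287 × 246.3 / 9.81 = 7205.7 m.
ln(952/362) = ln(2.6298) = 0.96691.
Δz = 7205.7 × 0.96691 = 6967.3 m.

Δz ≈ 6970 m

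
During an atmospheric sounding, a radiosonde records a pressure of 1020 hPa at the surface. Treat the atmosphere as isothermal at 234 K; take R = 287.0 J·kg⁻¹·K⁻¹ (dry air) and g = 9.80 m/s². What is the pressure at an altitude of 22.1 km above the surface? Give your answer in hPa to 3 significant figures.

P ≈ 40.6 hPa

Scale height: H = RT/g = 287.0 × 234 / 9.80 = 6852.9 m.
Barometric formula: P = P₀ exp(−z/H).
z/H = 22100/6852.9 = 3.2249; exp(−3.2249) = 0.039760.
P = 1020 × 0.039760 = 40.555 hPa.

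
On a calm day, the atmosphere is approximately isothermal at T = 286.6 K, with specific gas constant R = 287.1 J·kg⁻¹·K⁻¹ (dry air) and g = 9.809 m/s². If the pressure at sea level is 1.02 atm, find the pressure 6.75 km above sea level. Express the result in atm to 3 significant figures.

Scale height: H = RT/g = 287.1 × 286.6 / 9.809 = 8388.5 m.
Barometric formula: P = P₀ exp(−z/H).
z/H = 6750.0/8388.5 = 0.80467; exp(−0.80467) = 0.44724.
P = 1.02 × 0.44724 = 0.45618 atm.

P ≈ 0.456 atm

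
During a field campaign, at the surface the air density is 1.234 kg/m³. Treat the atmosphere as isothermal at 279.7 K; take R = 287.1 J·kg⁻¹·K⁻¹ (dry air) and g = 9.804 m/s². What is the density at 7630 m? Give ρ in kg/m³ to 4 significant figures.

Scale height: H = RT/g = 287.1 × 279.7 / 9.804 = 8190.7 m.
In an isothermal atmosphere, density decays like pressure: ρ = ρ₀ exp(−z/H).
z/H = 7630.0/8190.7 = 0.93154; exp(−0.93154) = 0.39395.
ρ = 1.234 × 0.39395 = 0.48613 kg/m³.

ρ ≈ 0.4861 kg/m³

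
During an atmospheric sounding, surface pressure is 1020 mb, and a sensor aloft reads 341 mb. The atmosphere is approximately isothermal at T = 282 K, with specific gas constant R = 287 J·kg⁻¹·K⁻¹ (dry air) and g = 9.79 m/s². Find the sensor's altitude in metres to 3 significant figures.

z ≈ 9060 m

Scale height: H = RT/g = 287 × 282 / 9.79 = 8267.0 m.
Invert the barometric formula: z = H ln(P₀/P).
P₀/P = 1020/341 = 2.9912; ln(2.9912) = 1.0957.
z = 8267.0 × 1.0957 = 9058.2 m.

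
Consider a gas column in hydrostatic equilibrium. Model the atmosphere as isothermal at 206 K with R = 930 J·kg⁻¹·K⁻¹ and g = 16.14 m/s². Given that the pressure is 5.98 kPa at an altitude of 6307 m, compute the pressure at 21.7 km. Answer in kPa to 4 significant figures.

Scale height: H = RT/g = 930 × 206 / 16.14 = 11870 m.
Between two levels, P₂ = P₁ exp(−Δz/H) with Δz = z₂ − z₁.
Δz = 21700 − 6307.0 = 15393 m; Δz/H = 15393/11870 = 1.2968.
P₂ = 5.98 × exp(−1.2968) = 5.98 × 0.27341 = 1.6350 kPa.

P ≈ 1.635 kPa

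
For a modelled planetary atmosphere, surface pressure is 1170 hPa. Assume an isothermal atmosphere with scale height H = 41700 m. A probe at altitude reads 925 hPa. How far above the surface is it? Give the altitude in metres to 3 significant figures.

z ≈ 9800 m

Invert the barometric formula: z = H ln(P₀/P).
P₀/P = 1170/925 = 1.2649; ln(1.2649) = 0.23499.
z = 41700 × 0.23499 = 9799.1 m.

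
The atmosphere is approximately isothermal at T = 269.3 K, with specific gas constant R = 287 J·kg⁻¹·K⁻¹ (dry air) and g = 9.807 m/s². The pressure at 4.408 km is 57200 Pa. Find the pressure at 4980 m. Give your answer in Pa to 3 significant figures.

P ≈ 53200 Pa

Scale height: H = RT/g = 287 × 269.3 / 9.807 = 7881.0 m.
Between two levels, P₂ = P₁ exp(−Δz/H) with Δz = z₂ − z₁.
Δz = 4980.0 − 4408.0 = 572.00 m; Δz/H = 572.00/7881.0 = 0.072580.
P₂ = 57200 × exp(−0.072580) = 57200 × 0.92999 = 53195 Pa.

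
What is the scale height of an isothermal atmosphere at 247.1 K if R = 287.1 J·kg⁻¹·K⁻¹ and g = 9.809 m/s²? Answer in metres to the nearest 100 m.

H ≈ 7200 m

The scale height of an isothermal atmosphere is H = RT/g.
H = 287.1 × 247.1 / 9.809 = 70942/9.809 = 7232.3 m.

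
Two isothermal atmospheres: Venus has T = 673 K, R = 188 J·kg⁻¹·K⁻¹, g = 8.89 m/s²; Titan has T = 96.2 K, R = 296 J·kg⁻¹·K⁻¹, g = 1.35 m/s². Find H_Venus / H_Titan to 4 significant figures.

H_Venus/H_Titan ≈ 0.6747

H = RT/g for each body.
H_Venus = 188 × 673 / 8.89 = 14232 m.
H_Titan = 296 × 96.2 / 1.35 = 21093 m.
H_Venus/H_Titan = 14232/21093 = 0.67473.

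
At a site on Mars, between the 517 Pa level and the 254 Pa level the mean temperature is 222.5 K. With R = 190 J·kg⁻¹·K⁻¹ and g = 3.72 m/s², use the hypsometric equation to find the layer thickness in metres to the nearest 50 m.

Δz ≈ 8100 m

Hypsometric equation: Δz = (R T̄/g) ln(P₁/P₂).
R T̄/g = 190 × 222.5 / 3.72 = 11364 m.
ln(517/254) = ln(2.0354) = 0.71069.
Δz = 11364 × 0.71069 = 8076.3 m.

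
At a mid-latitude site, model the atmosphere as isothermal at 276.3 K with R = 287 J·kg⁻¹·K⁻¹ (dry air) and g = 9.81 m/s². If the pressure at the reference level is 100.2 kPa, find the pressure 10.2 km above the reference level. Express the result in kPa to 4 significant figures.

Scale height: H = RT/g = 287 × 276.3 / 9.81 = 8083.4 m.
Barometric formula: P = P₀ exp(−z/H).
z/H = 10200/8083.4 = 1.2618; exp(−1.2618) = 0.28314.
P = 100.2 × 0.28314 = 28.371 kPa.

P ≈ 28.37 kPa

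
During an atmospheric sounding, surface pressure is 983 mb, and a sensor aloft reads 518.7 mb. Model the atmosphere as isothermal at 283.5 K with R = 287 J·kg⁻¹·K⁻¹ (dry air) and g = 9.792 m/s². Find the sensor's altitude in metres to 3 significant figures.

z ≈ 5310 m

Scale height: H = RT/g = 287 × 283.5 / 9.792 = 8309.3 m.
Invert the barometric formula: z = H ln(P₀/P).
P₀/P = 983/518.7 = 1.8951; ln(1.8951) = 0.63927.
z = 8309.3 × 0.63927 = 5311.9 m.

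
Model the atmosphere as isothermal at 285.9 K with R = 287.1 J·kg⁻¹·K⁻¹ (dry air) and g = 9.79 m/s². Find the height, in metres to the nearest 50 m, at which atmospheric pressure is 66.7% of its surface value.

Scale height: H = RT/g = 287.1 × 285.9 / 9.79 = 8384.3 m.
Set P/P₀ = exp(−z/H) = 0.667, so z = −H ln(0.667).
−ln(0.667) = 0.40497; z = 8384.3 × 0.40497 = 3395.4 m.

z ≈ 3400 m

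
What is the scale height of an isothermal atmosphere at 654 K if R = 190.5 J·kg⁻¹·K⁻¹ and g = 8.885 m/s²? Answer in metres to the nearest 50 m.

The scale height of an isothermal atmosphere is H = RT/g.
H = 190.5 × 654 / 8.885 = 124590/8.885 = 14023 m.

H ≈ 14000 m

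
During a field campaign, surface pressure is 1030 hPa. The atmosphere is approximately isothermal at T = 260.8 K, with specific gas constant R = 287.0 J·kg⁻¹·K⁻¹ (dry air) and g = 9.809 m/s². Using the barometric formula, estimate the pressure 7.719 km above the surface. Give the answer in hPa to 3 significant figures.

P ≈ 375 hPa

Scale height: H = RT/g = 287.0 × 260.8 / 9.809 = 7630.7 m.
Barometric formula: P = P₀ exp(−z/H).
z/H = 7719.0/7630.7 = 1.0116; exp(−1.0116) = 0.36364.
P = 1030 × 0.36364 = 374.55 hPa.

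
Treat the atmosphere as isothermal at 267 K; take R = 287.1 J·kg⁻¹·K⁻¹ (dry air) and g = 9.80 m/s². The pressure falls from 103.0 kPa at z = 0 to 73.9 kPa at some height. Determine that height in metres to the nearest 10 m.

z ≈ 2600 m

Scale height: H = RT/g = 287.1 × 267 / 9.80 = 7822.0 m.
Invert the barometric formula: z = H ln(P₀/P).
P₀/P = 103.0/73.9 = 1.3938; ln(1.3938) = 0.33203.
z = 7822.0 × 0.33203 = 2597.1 m.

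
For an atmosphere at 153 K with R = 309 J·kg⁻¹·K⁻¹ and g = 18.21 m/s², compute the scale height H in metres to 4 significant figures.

H ≈ 2596 m

The scale height of an isothermal atmosphere is H = RT/g.
H = 309 × 153 / 18.21 = 47277/18.21 = 2596.2 m.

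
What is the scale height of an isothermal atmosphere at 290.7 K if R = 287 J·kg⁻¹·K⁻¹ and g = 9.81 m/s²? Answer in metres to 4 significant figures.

H ≈ 8505 m

The scale height of an isothermal atmosphere is H = RT/g.
H = 287 × 290.7 / 9.81 = 83431/9.81 = 8504.7 m.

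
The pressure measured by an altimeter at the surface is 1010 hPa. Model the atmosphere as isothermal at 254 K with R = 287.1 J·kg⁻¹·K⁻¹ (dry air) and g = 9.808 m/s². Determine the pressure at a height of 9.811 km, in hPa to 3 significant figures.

P ≈ 270 hPa

Scale height: H = RT/g = 287.1 × 254 / 9.808 = 7435.1 m.
Barometric formula: P = P₀ exp(−z/H).
z/H = 9811.0/7435.1 = 1.3196; exp(−1.3196) = 0.26724.
P = 1010 × 0.26724 = 269.91 hPa.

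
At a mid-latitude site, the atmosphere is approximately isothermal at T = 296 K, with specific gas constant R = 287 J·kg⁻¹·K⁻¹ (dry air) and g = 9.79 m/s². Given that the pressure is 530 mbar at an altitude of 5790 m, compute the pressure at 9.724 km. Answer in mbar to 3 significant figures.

Scale height: H = RT/g = 287 × 296 / 9.79 = 8677.4 m.
Between two levels, P₂ = P₁ exp(−Δz/H) with Δz = z₂ − z₁.
Δz = 9724.0 − 5790.0 = 3934.0 m; Δz/H = 3934.0/8677.4 = 0.45336.
P₂ = 530 × exp(−0.45336) = 530 × 0.63549 = 336.81 mbar.

P ≈ 337 mbar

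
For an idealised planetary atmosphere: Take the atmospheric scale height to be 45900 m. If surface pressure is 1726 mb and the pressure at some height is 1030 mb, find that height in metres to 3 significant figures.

Invert the barometric formula: z = H ln(P₀/P).
P₀/P = 1726/1030 = 1.6757; ln(1.6757) = 0.51623.
z = 45900 × 0.51623 = 23695 m.

z ≈ 23700 m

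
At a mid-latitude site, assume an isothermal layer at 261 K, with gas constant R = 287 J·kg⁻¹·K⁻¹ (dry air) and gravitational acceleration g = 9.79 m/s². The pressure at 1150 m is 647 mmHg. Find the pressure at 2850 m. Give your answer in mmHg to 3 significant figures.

P ≈ 518 mmHg

Scale height: H = RT/g = 287 × 261 / 9.79 = 7651.4 m.
Between two levels, P₂ = P₁ exp(−Δz/H) with Δz = z₂ − z₁.
Δz = 2850.0 − 1150.0 = 1700.0 m; Δz/H = 1700.0/7651.4 = 0.22218.
P₂ = 647 × exp(−0.22218) = 647 × 0.80077 = 518.10 mmHg.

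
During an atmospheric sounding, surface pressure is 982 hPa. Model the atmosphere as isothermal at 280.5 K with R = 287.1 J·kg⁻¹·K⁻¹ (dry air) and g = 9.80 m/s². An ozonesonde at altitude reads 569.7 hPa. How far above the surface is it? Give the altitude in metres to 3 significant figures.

Scale height: H = RT/g = 287.1 × 280.5 / 9.80 = 8217.5 m.
Invert the barometric formula: z = H ln(P₀/P).
P₀/P = 982/569.7 = 1.7237; ln(1.7237) = 0.54447.
z = 8217.5 × 0.54447 = 4474.2 m.

z ≈ 4470 m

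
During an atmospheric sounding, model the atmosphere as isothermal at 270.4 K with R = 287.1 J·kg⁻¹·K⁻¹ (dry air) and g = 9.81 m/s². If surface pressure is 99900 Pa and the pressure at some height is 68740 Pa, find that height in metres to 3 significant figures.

Scale height: H = RT/g = 287.1 × 270.4 / 9.81 = 7913.5 m.
Invert the barometric formula: z = H ln(P₀/P).
P₀/P = 99900/68740 = 1.4533; ln(1.4533) = 0.37384.
z = 7913.5 × 0.37384 = 2958.4 m.

z ≈ 2960 m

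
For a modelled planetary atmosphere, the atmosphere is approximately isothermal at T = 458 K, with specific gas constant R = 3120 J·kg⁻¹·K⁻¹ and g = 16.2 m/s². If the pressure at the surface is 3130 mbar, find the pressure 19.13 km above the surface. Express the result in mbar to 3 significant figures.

P ≈ 2520 mbar

Scale height: H = RT/g = 3120 × 458 / 16.2 = 88207 m.
Barometric formula: P = P₀ exp(−z/H).
z/H = 19130/88207 = 0.21688; exp(−0.21688) = 0.80503.
P = 3130 × 0.80503 = 2519.7 mbar.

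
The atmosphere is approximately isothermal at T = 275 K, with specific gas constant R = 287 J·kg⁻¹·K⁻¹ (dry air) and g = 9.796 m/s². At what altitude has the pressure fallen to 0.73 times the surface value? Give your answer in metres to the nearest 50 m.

Scale height: H = RT/g = 287 × 275 / 9.796 = 8056.9 m.
Set P/P₀ = exp(−z/H) = 0.73, so z = −H ln(0.73).
−ln(0.73) = 0.31471; z = 8056.9 × 0.31471 = 2535.6 m.

z ≈ 2550 m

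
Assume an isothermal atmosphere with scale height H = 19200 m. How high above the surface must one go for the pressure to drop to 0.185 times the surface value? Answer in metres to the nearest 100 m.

Set P/P₀ = exp(−z/H) = 0.185, so z = −H ln(0.185).
−ln(0.185) = 1.6874; z = 19200 × 1.6874 = 32398 m.

z ≈ 32400 m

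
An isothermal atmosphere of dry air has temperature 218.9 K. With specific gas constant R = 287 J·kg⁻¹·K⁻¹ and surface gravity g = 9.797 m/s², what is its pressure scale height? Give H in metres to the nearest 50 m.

The scale height of an isothermal atmosphere is H = RT/g.
H = 287 × 218.9 / 9.797 = 62824/9.797 = 6412.6 m.

H ≈ 6400 m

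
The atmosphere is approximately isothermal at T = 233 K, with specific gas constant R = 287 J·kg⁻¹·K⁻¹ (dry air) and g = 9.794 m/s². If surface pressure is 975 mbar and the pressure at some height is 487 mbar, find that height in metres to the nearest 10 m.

z ≈ 4740 m

Scale height: H = RT/g = 287 × 233 / 9.794 = 6827.8 m.
Invert the barometric formula: z = H ln(P₀/P).
P₀/P = 975/487 = 2.0021; ln(2.0021) = 0.69420.
z = 6827.8 × 0.69420 = 4739.9 m.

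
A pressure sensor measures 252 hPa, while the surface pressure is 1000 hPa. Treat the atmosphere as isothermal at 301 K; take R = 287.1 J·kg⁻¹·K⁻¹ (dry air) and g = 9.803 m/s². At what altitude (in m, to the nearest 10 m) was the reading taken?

Scale height: H = RT/g = 287.1 × 301 / 9.803 = 8815.4 m.
Invert the barometric formula: z = H ln(P₀/P).
P₀/P = 1000/252 = 3.9683; ln(3.9683) = 1.3783.
z = 8815.4 × 1.3783 = 12150 m.

z ≈ 12150 m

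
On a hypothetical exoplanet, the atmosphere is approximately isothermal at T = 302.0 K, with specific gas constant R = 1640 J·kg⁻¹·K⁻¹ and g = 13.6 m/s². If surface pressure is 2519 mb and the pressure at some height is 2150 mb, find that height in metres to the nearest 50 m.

Scale height: H = RT/g = 1640 × 302.0 / 13.6 = 36418 m.
Invert the barometric formula: z = H ln(P₀/P).
P₀/P = 2519/2150 = 1.1716; ln(1.1716) = 0.15837.
z = 36418 × 0.15837 = 5767.5 m.

z ≈ 5750 m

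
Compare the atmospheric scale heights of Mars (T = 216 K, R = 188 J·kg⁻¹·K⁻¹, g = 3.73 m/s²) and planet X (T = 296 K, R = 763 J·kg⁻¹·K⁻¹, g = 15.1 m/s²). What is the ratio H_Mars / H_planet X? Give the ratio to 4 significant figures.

H = RT/g for each body.
H_Mars = 188 × 216 / 3.73 = 10887 m.
H_planet X = 763 × 296 / 15.1 = 14957 m.
H_Mars/H_planet X = 10887/14957 = 0.72789.

H_Mars/H_planet X ≈ 0.7279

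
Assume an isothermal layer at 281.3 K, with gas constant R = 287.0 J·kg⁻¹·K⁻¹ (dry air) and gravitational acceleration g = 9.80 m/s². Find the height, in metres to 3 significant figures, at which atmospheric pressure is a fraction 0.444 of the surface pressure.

Scale height: H = RT/g = 287.0 × 281.3 / 9.80 = 8238.1 m.
Set P/P₀ = exp(−z/H) = 0.444, so z = −H ln(0.444).
−ln(0.444) = 0.81193; z = 8238.1 × 0.81193 = 6688.8 m.

z ≈ 6690 m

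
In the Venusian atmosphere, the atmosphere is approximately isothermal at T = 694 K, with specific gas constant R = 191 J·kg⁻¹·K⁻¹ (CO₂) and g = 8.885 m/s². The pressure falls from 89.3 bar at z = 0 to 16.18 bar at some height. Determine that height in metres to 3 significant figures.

Scale height: H = RT/g = 191 × 694 / 8.885 = 14919 m.
Invert the barometric formula: z = H ln(P₀/P).
P₀/P = 89.3/16.18 = 5.5192; ln(5.5192) = 1.7082.
z = 14919 × 1.7082 = 25485 m.

z ≈ 25500 m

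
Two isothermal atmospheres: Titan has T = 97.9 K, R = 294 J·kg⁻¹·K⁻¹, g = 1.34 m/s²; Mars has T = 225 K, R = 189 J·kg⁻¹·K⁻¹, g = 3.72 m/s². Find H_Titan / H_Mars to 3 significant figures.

H_Titan/H_Mars ≈ 1.88

H = RT/g for each body.
H_Titan = 294 × 97.9 / 1.34 = 21480 m.
H_Mars = 189 × 225 / 3.72 = 11431 m.
H_Titan/H_Mars = 21480/11431 = 1.8791.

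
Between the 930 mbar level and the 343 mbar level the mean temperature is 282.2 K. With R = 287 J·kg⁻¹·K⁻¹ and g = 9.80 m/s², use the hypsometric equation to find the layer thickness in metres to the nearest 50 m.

Hypsometric equation: Δz = (R T̄/g) ln(P₁/P₂).
R T̄/g = 287 × 282.2 / 9.80 = 8264.4 m.
ln(930/343) = ln(2.7114) = 0.99747.
Δz = 8264.4 × 0.99747 = 8243.5 m.

Δz ≈ 8250 m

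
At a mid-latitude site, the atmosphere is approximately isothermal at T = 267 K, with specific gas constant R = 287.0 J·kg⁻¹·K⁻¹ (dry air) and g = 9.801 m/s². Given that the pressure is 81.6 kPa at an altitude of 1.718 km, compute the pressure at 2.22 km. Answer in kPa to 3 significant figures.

P ≈ 76.5 kPa

Scale height: H = RT/g = 287.0 × 267 / 9.801 = 7818.5 m.
Between two levels, P₂ = P₁ exp(−Δz/H) with Δz = z₂ − z₁.
Δz = 2220.0 − 1718.0 = 502.00 m; Δz/H = 502.00/7818.5 = 0.064207.
P₂ = 81.6 × exp(−0.064207) = 81.6 × 0.93781 = 76.525 kPa.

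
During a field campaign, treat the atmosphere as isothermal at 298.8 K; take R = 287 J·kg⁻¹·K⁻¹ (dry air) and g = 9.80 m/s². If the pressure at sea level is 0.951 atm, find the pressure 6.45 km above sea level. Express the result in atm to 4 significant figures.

P ≈ 0.4551 atm

Scale height: H = RT/g = 287 × 298.8 / 9.80 = 8750.6 m.
Barometric formula: P = P₀ exp(−z/H).
z/H = 6450.0/8750.6 = 0.73709; exp(−0.73709) = 0.47850.
P = 0.951 × 0.47850 = 0.45505 atm.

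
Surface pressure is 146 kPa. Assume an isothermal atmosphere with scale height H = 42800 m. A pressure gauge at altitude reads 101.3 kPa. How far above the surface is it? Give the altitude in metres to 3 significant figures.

Invert the barometric formula: z = H ln(P₀/P).
P₀/P = 146/101.3 = 1.4413; ln(1.4413) = 0.36555.
z = 42800 × 0.36555 = 15646 m.

z ≈ 15600 m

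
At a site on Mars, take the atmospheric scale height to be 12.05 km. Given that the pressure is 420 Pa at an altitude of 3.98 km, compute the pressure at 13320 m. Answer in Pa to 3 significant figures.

P ≈ 193 Pa

Between two levels, P₂ = P₁ exp(−Δz/H) with Δz = z₂ − z₁.
Δz = 13320 − 3980.0 = 9340.0 m; Δz/H = 9340.0/12050 = 0.77510.
P₂ = 420 × exp(−0.77510) = 420 × 0.46066 = 193.48 Pa.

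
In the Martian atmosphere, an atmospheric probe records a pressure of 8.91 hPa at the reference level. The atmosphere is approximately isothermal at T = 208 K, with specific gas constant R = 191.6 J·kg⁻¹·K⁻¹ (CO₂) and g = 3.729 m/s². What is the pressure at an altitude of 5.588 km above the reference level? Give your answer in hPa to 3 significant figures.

Scale height: H = RT/g = 191.6 × 208 / 3.729 = 10687 m.
Barometric formula: P = P₀ exp(−z/H).
z/H = 5588.0/10687 = 0.52288; exp(−0.52288) = 0.59281.
P = 8.91 × 0.59281 = 5.2819 hPa.

P ≈ 5.28 hPa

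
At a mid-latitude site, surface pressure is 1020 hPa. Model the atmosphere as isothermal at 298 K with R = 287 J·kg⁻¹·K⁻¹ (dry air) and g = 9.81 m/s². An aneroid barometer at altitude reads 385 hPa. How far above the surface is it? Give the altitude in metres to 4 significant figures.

z ≈ 8494 m

Scale height: H = RT/g = 287 × 298 / 9.81 = 8718.2 m.
Invert the barometric formula: z = H ln(P₀/P).
P₀/P = 1020/385 = 2.6494; ln(2.6494) = 0.97433.
z = 8718.2 × 0.97433 = 8494.4 m.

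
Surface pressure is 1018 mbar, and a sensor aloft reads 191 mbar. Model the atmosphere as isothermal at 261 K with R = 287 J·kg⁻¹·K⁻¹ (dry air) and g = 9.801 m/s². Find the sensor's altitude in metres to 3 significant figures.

z ≈ 12800 m

Scale height: H = RT/g = 287 × 261 / 9.801 = 7642.8 m.
Invert the barometric formula: z = H ln(P₀/P).
P₀/P = 1018/191 = 5.3298; ln(5.3298) = 1.6733.
z = 7642.8 × 1.6733 = 12789 m.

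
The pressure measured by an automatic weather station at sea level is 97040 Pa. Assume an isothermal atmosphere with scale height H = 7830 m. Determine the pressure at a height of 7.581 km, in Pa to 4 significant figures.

P ≈ 36850 Pa

Barometric formula: P = P₀ exp(−z/H).
z/H = 7581.0/7830.0 = 0.96820; exp(−0.96820) = 0.37977.
P = 97040 × 0.37977 = 36853 Pa.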